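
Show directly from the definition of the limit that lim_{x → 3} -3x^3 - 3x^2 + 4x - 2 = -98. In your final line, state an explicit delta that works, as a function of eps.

Fix eps > 0. We want delta > 0 such that 0 < |x − 3| < delta implies |(-3x^3 - 3x^2 + 4x - 2) + 98| < eps.
(-3x^3 - 3x^2 + 4x - 2) + 98 = -3x^3 - 3x^2 + 4x + 96 = (x − 3)(-3x^2 - 12x - 32).
So |(-3x^3 - 3x^2 + 4x - 2) + 98| = |x − 3|·|-3x^2 - 12x - 32|.
Assume first that |x − 3| < 2, so |x| < 5. Then |-3x^2 - 12x - 32| ≤ 3·5^2 + 12·5 + 32 = 167.
Hence |(-3x^3 - 3x^2 + 4x - 2) + 98| ≤ 167|x − 3| < eps provided |x − 3| < eps/167.
Choosing delta = min(2, eps/167) ensures both conditions, hence |(-3x^3 - 3x^2 + 4x - 2) + 98| < eps.

delta = min(2, eps/167)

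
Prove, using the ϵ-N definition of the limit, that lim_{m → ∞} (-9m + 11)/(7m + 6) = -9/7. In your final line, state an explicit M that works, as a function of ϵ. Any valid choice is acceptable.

M = (131/49)/ϵ

Let ϵ > 0 be given. For m ≥ 1, |(-9m + 11)/(7m + 6) + 9/7| = |131|/(7(7m + 6)) = 131/(7(7m + 6)).
Since 7m + 6 ≥ 7m for m ≥ 1, this is ≤ 131/(7·7m) = (131/49)/m.
So |(-9m + 11)/(7m + 6) + 9/7| < ϵ whenever m > (131/49)/ϵ.
Take M = (131/49)/ϵ. If m > M then |(-9m + 11)/(7m + 6) + 9/7| ≤ (131/49)/m < ϵ.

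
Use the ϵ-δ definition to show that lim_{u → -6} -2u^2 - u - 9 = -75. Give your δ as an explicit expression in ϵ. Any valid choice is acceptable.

Let ϵ > 0 be given. We want δ > 0 such that 0 < |u + 6| < δ implies |(-2u^2 - u - 9) + 75| < ϵ.
(-2u^2 - u - 9) + 75 = -2u^2 - u + 66 = (u + 6)(-2u + 11).
So |(-2u^2 - u - 9) + 75| = |u + 6|·|-2u + 11|.
Require δ ≤ 1. Then |u + 6| < 1 gives |u| < 7, and by the triangle inequality |-2u + 11| ≤ 2·7 + 11 = 25.
Hence |(-2u^2 - u - 9) + 75| ≤ 25|u + 6| < ϵ provided |u + 6| < ϵ/25.
Take δ = min(1, ϵ/25). Then 0 < |u + 6| < δ gives both |u + 6| < 1 and |u + 6| < ϵ/25, so |(-2u^2 - u - 9) + 75| < ϵ.

δ = min(1, ϵ/25)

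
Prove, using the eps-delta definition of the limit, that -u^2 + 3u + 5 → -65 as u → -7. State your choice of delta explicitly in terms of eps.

Fix eps > 0. We want delta > 0 such that 0 < |u + 7| < delta implies |(-u^2 + 3u + 5) + 65| < eps.
(-u^2 + 3u + 5) + 65 = -u^2 + 3u + 70 = (u + 7)(-u + 10).
So |(-u^2 + 3u + 5) + 65| = |u + 7|·|-u + 10|.
Assume first that |u + 7| < 1, so |u| < 8. Then |-u + 10| ≤ 8 + 10 = 18.
Hence |(-u^2 + 3u + 5) + 65| ≤ 18|u + 7| < eps provided |u + 7| < eps/18.
Choosing delta = min(1, eps/18) ensures both conditions, hence |(-u^2 + 3u + 5) + 65| < eps.

delta = min(1, eps/18)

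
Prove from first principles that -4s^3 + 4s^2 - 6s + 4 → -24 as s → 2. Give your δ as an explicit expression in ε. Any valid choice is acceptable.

Suppose ε > 0. We want δ > 0 such that 0 < |s − 2| < δ implies |(-4s^3 + 4s^2 - 6s + 4) + 24| < ε.
(-4s^3 + 4s^2 - 6s + 4) + 24 = -4s^3 + 4s^2 - 6s + 28 = (s − 2)(-4s^2 - 4s - 14).
So |(-4s^3 + 4s^2 - 6s + 4) + 24| = |s − 2|·|-4s^2 - 4s - 14|.
Require δ ≤ 2. Then |s − 2| < 2 gives |s| < 4, and by the triangle inequality |-4s^2 - 4s - 14| ≤ 4·4^2 + 4·4 + 14 = 94.
Hence |(-4s^3 + 4s^2 - 6s + 4) + 24| ≤ 94|s − 2| < ε provided |s − 2| < ε/94.
Take δ = min(2, ε/94). Then 0 < |s − 2| < δ gives both |s − 2| < 2 and |s − 2| < ε/94, so |(-4s^3 + 4s^2 - 6s + 4) + 24| < ε.

δ = min(2, ε/94)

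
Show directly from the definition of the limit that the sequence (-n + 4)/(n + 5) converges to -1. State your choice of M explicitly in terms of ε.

Suppose ε > 0. For n ≥ 1, |(-n + 4)/(n + 5) + 1| = |9|/((n + 5)) = 9/((n + 5)).
Since n + 5 ≥ n for n ≥ 1, this is ≤ 9/(n) = 9/n.
So |(-n + 4)/(n + 5) + 1| < ε whenever n > 9/ε.
Take M = 9/ε. If n > M then |(-n + 4)/(n + 5) + 1| ≤ 9/n < ε.

M = 9/ε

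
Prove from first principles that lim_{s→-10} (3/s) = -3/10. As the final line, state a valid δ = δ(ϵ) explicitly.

Fix ϵ > 0. We seek δ > 0 such that 0 < |s + 10| < δ implies |3/s + 3/10| < ϵ.
|3/s + 3/10| = 3·|-10 − s|/(10·|s|) = 3|s + 10|/(10|s|).
Restrict δ ≤ 5. Then |s + 10| < 5 gives |s| > 5, so 10|s| > 50.
Then |3/s + 3/10| < 3|s + 10|/50, which is < ϵ when |s + 10| < (50/3)ϵ.
Take δ = min(5, (50/3)ϵ). Then 0 < |s + 10| < δ gives both |s + 10| < 5 and |s + 10| < (50/3)ϵ, so |3/s + 3/10| < ϵ.

δ = min(5, (50/3)ϵ)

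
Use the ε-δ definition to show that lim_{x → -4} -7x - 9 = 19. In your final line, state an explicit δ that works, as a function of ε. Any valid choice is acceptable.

δ = ε/7

Let ε > 0. We need δ > 0 so that 0 < |x + 4| < δ implies |(-7x - 9) − 19| < ε.
Since (-7x - 9) − 19 = -7(x + 4), we have |(-7x - 9) − 19| = 7|x + 4|.
So 7|x + 4| < ε exactly when |x + 4| < ε/7.
Take δ = ε/7. If 0 < |x + 4| < δ then |(-7x - 9) − 19| = 7|x + 4| < 7·(ε/7) = ε.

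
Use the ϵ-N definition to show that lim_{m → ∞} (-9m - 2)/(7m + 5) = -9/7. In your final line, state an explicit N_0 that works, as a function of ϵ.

Fix ϵ > 0. For m ≥ 1, |(-9m - 2)/(7m + 5) + 9/7| = |31|/(7(7m + 5)) = 31/(7(7m + 5)).
Since 7m + 5 ≥ 7m for m ≥ 1, this is ≤ 31/(7·7m) = (31/49)/m.
So |(-9m - 2)/(7m + 5) + 9/7| < ϵ whenever m > (31/49)/ϵ.
Take N_0 = (31/49)/ϵ. If m > N_0 then |(-9m - 2)/(7m + 5) + 9/7| ≤ (31/49)/m < ϵ.

N_0 = (31/49)/ϵ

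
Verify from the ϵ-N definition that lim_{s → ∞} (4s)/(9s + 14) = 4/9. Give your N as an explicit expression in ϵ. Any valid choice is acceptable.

Suppose ϵ > 0. We seek N > 0 such that s > N implies |(4s)/(9s + 14) − (4/9)| < ϵ.
(4s)/(9s + 14) − (4/9) = (9(4s) − 4(9s + 14)) / (9(9s + 14)) = -56/(9(9s + 14)).
For s > 0 we have 9s + 14 > 9s, so |(4s)/(9s + 14) − (4/9)| = 56/(9(9s + 14)) < 56/(9·9s) = (56/81)/s.
Thus |(4s)/(9s + 14) − (4/9)| < ϵ whenever s > (56/81)/ϵ.
Take N = (56/81)/ϵ. If s > N then |(4s)/(9s + 14) − (4/9)| < (56/81)/s < ϵ.

N = (56/81)/ϵ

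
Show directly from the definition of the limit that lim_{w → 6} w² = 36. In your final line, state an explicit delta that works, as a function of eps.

delta = min(2, eps/14)

Fix eps > 0. We seek delta > 0 with 0 < |w − 6| < delta ⇒ |w² − 36| < eps.
Factor: w² − 36 = (w − 6)(w + 6), so |w² − 36| = |w − 6|·|w + 6|.
Impose delta ≤ 2 so that |w| < 8; then |w + 6| ≤ 14.
Hence |w² − 36| ≤ 14|w − 6|, which is < eps once |w − 6| < eps/14.
Take delta = min(2, eps/14). If 0 < |w − 6| < delta then both bounds hold and |w² − 36| ≤ 14|w − 6| < 14·(eps/14) = eps.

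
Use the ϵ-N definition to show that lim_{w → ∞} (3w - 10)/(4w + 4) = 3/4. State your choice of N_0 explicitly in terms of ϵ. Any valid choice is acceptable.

Fix ϵ > 0. We seek N_0 > 0 such that w > N_0 implies |(3w - 10)/(4w + 4) − (3/4)| < ϵ.
(3w - 10)/(4w + 4) − (3/4) = (4(3w - 10) − 3(4w + 4)) / (4(4w + 4)) = -52/(4(4w + 4)).
For w > 0 we have 4w + 4 > 4w, so |(3w - 10)/(4w + 4) − (3/4)| = 52/(4(4w + 4)) < 52/(4·4w) = (13/4)/w.
Thus |(3w - 10)/(4w + 4) − (3/4)| < ϵ whenever w > (13/4)/ϵ.
Take N_0 = (13/4)/ϵ. If w > N_0 then |(3w - 10)/(4w + 4) − (3/4)| < (13/4)/w < ϵ.

N_0 = (13/4)/ϵ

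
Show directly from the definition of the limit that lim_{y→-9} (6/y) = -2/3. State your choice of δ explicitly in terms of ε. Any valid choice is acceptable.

Fix ε > 0. We seek δ > 0 such that 0 < |y + 9| < δ implies |6/y + 2/3| < ε.
|6/y + 2/3| = 6·|-9 − y|/(9·|y|) = 6|y + 9|/(9|y|).
Restrict δ ≤ 9/2. Then |y + 9| < 9/2 gives |y| > 9/2, so 9|y| > 81/2.
Then |6/y + 2/3| < 6|y + 9|/(81/2), which is < ε when |y + 9| < (27/4)ε.
Take δ = min(9/2, (27/4)ε). Then 0 < |y + 9| < δ gives both |y + 9| < 9/2 and |y + 9| < (27/4)ε, so |6/y + 2/3| < ε.

δ = min(9/2, (27/4)ε)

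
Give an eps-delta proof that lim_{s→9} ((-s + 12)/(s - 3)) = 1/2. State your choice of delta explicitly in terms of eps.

delta = min(3, 2eps)

Let eps > 0. We want delta > 0 with 0 < |s − 9| < delta ⇒ |(-s + 12)/(s - 3) − (1/2)| < eps.
Combining over a common denominator, (-s + 12)/(s - 3) − (1/2) = [(-s + 12)·6 − 3·(s - 3)] / [6·(s - 3)] = -9(s − 9) / (6(s - 3)).
So |(-s + 12)/(s - 3) − (1/2)| = 9|s − 9| / (6·|s − 3|).
Restrict delta ≤ 3. Then |s − 9| < 3 gives |s − 3| = |(s − 9) + 6| ≥ 6 − 3 = 3.
Hence |(-s + 12)/(s - 3) − (1/2)| < 9|s − 9|/(6·3) = (1/2)|s − 9|, which is < eps once |s − 9| < 2eps.
Take delta = min(3, 2eps). Then 0 < |s − 9| < delta forces both bounds, so |(-s + 12)/(s - 3) − (1/2)| < eps.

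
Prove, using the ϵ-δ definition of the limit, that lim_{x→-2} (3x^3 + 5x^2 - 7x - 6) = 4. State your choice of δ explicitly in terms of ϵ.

Suppose ϵ > 0. We want δ > 0 such that 0 < |x + 2| < δ implies |(3x^3 + 5x^2 - 7x - 6) − 4| < ϵ.
(3x^3 + 5x^2 - 7x - 6) − 4 = 3x^3 + 5x^2 - 7x - 10 = (x + 2)(3x^2 - x - 5).
So |(3x^3 + 5x^2 - 7x - 6) − 4| = |x + 2|·|3x^2 - x - 5|.
Assume first that |x + 2| < 1, so |x| < 3. Then |3x^2 - x - 5| ≤ 3·3^2 + 3 + 5 = 35.
Hence |(3x^3 + 5x^2 - 7x - 6) − 4| ≤ 35|x + 2| < ϵ provided |x + 2| < ϵ/35.
Choosing δ = min(1, ϵ/35) ensures both conditions, hence |(3x^3 + 5x^2 - 7x - 6) − 4| < ϵ.

δ = min(1, ϵ/35)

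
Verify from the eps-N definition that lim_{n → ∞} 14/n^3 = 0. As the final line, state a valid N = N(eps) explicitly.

N = (14/eps)^{1/3}

Fix eps > 0. For n ≥ 1, |14/n^3 − 0| = 14/n^3.
14/n^3 < eps ⇔ n^3 > 14/eps ⇔ n > (14/eps)^{1/3}.
Take N = (14/eps)^{1/3}. Then n > N implies 14/n^3 < eps.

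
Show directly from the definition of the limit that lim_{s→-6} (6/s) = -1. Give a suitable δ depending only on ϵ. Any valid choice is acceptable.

Let ϵ > 0. We seek δ > 0 such that 0 < |s + 6| < δ implies |6/s + 1| < ϵ.
|6/s + 1| = 6·|-6 − s|/(6·|s|) = 6|s + 6|/(6|s|).
Require δ ≤ 3 so that |s| > 6 − 3 = 3, hence 6|s| > 18.
Then |6/s + 1| < 6|s + 6|/18, which is < ϵ when |s + 6| < 3ϵ.
Take δ = min(3, 3ϵ). Then 0 < |s + 6| < δ gives both |s + 6| < 3 and |s + 6| < 3ϵ, so |6/s + 1| < ϵ.

δ = min(3, 3ϵ)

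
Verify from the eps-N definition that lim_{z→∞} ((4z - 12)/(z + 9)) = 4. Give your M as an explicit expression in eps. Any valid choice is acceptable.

M = 48/eps

Let eps > 0 be given. We seek M > 0 such that z > M implies |(4z - 12)/(z + 9) − 4| < eps.
(4z - 12)/(z + 9) − 4 = ((4z - 12) − 4(z + 9)) / ((z + 9)) = -48/((z + 9)).
For z > 0 we have z + 9 > z, so |(4z - 12)/(z + 9) − 4| = 48/((z + 9)) < 48/(z) = 48/z.
Thus |(4z - 12)/(z + 9) − 4| < eps whenever z > 48/eps.
Take M = 48/eps. If z > M then |(4z - 12)/(z + 9) − 4| < 48/z < eps.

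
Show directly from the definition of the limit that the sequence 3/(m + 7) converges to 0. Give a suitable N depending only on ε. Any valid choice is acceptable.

N = 3/ε

Suppose ε > 0. For m ≥ 1, |3/(m + 7) − 0| = 3/(m + 7) ≤ 3/m.
We need 3/m < ε, i.e. m > 3/ε.
Take N = 3/ε. If m > N then |3/(m + 7)| ≤ 3/m < ε.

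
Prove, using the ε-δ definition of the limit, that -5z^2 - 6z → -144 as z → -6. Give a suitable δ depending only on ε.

Let ε > 0. We want δ > 0 such that 0 < |z + 6| < δ implies |(-5z^2 - 6z) + 144| < ε.
(-5z^2 - 6z) + 144 = -5z^2 - 6z + 144 = (z + 6)(-5z + 24).
So |(-5z^2 - 6z) + 144| = |z + 6|·|-5z + 24|.
Require δ ≤ 1. Then |z + 6| < 1 gives |z| < 7, and by the triangle inequality |-5z + 24| ≤ 5·7 + 24 = 59.
Hence |(-5z^2 - 6z) + 144| ≤ 59|z + 6| < ε provided |z + 6| < ε/59.
Choosing δ = min(1, ε/59) ensures both conditions, hence |(-5z^2 - 6z) + 144| < ε.

δ = min(1, ε/59)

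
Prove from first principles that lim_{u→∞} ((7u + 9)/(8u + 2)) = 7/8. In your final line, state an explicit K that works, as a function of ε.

Let ε > 0. We seek K > 0 such that u > K implies |(7u + 9)/(8u + 2) − (7/8)| < ε.
(7u + 9)/(8u + 2) − (7/8) = (8(7u + 9) − 7(8u + 2)) / (8(8u + 2)) = 58/(8(8u + 2)).
For u > 0 we have 8u + 2 > 8u, so |(7u + 9)/(8u + 2) − (7/8)| = 58/(8(8u + 2)) < 58/(8·8u) = (29/32)/u.
Thus |(7u + 9)/(8u + 2) − (7/8)| < ε whenever u > (29/32)/ε.
Take K = (29/32)/ε. If u > K then |(7u + 9)/(8u + 2) − (7/8)| < (29/32)/u < ε.

K = (29/32)/ε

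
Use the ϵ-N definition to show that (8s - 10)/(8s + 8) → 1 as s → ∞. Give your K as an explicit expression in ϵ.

Let ϵ > 0. We seek K > 0 such that s > K implies |(8s - 10)/(8s + 8) − 1| < ϵ.
(8s - 10)/(8s + 8) − 1 = (8(8s - 10) − 8(8s + 8)) / (8(8s + 8)) = -144/(8(8s + 8)).
For s > 0 we have 8s + 8 > 8s, so |(8s - 10)/(8s + 8) − 1| = 144/(8(8s + 8)) < 144/(8·8s) = (9/4)/s.
Thus |(8s - 10)/(8s + 8) − 1| < ϵ whenever s > (9/4)/ϵ.
Take K = (9/4)/ϵ. If s > K then |(8s - 10)/(8s + 8) − 1| < (9/4)/s < ϵ.

K = (9/4)/ϵ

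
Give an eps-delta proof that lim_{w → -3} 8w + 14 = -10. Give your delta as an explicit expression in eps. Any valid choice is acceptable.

Let eps > 0. We need delta > 0 so that 0 < |w + 3| < delta implies |(8w + 14) + 10| < eps.
|(8w + 14) + 10| = |8w + 24| = 8|w + 3|.
So 8|w + 3| < eps exactly when |w + 3| < eps/8.
Take delta = eps/8. If 0 < |w + 3| < delta then |(8w + 14) + 10| = 8|w + 3| < 8·(eps/8) = eps.

delta = eps/8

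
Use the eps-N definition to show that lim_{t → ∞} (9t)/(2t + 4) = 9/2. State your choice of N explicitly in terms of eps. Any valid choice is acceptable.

Suppose eps > 0. We seek N > 0 such that t > N implies |(9t)/(2t + 4) − (9/2)| < eps.
(9t)/(2t + 4) − (9/2) = (2(9t) − 9(2t + 4)) / (2(2t + 4)) = -36/(2(2t + 4)).
For t > 0 we have 2t + 4 > 2t, so |(9t)/(2t + 4) − (9/2)| = 36/(2(2t + 4)) < 36/(2·2t) = 9/t.
Thus |(9t)/(2t + 4) − (9/2)| < eps whenever t > 9/eps.
Take N = 9/eps. If t > N then |(9t)/(2t + 4) − (9/2)| < 9/t < eps.

N = 9/eps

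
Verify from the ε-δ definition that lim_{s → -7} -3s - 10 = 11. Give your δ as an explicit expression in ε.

Suppose ε > 0. We need δ > 0 so that 0 < |s + 7| < δ implies |(-3s - 10) − 11| < ε.
|(-3s - 10) − 11| = |-3s - 21| = 3|s + 7|.
Thus it suffices that |s + 7| < ε/3.
Take δ = ε/3. If 0 < |s + 7| < δ then |(-3s - 10) − 11| = 3|s + 7| < 3·(ε/3) = ε.

δ = ε/3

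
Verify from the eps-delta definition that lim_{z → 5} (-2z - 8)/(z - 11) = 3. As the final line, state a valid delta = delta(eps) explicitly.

delta = min(3, (3/5)eps)

Suppose eps > 0. We want delta > 0 with 0 < |z − 5| < delta ⇒ |(-2z - 8)/(z - 11) − 3| < eps.
Combining over a common denominator, (-2z - 8)/(z - 11) − 3 = [(-2z - 8)·(-6) − (-18)·(z - 11)] / [(-6)·(z - 11)] = 30(z − 5) / ((-6)(z - 11)).
So |(-2z - 8)/(z - 11) − 3| = 30|z − 5| / (6·|z − 11|).
Restrict delta ≤ 3. Then |z − 5| < 3 gives |z − 11| = |(z − 5) + (-6)| ≥ 6 − 3 = 3.
Hence |(-2z - 8)/(z - 11) − 3| < 30|z − 5|/(6·3) = (5/3)|z − 5|, which is < eps once |z − 5| < (3/5)eps.
Take delta = min(3, (3/5)eps). Then 0 < |z − 5| < delta forces both bounds, so |(-2z - 8)/(z - 11) − 3| < eps.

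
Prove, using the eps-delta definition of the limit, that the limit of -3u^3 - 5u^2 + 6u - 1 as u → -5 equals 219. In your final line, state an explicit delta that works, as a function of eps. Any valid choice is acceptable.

Fix eps > 0. We want delta > 0 such that 0 < |u + 5| < delta implies |(-3u^3 - 5u^2 + 6u - 1) − 219| < eps.
(-3u^3 - 5u^2 + 6u - 1) − 219 = -3u^3 - 5u^2 + 6u - 220 = (u + 5)(-3u^2 + 10u - 44).
So |(-3u^3 - 5u^2 + 6u - 1) − 219| = |u + 5|·|-3u^2 + 10u - 44|.
Assume first that |u + 5| < 1, so |u| < 6. Then |-3u^2 + 10u - 44| ≤ 3·6^2 + 10·6 + 44 = 212.
Hence |(-3u^3 - 5u^2 + 6u - 1) − 219| ≤ 212|u + 5| < eps provided |u + 5| < eps/212.
Choosing delta = min(1, eps/212) ensures both conditions, hence |(-3u^3 - 5u^2 + 6u - 1) − 219| < eps.

delta = min(1, eps/212)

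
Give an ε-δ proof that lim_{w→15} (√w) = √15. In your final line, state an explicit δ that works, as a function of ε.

Let ε > 0 be given. We want δ > 0 such that 0 < |w − 15| < δ implies |√w − √15| < ε.
Multiplying by the conjugate, |√w − √15| = |w − 15|/(√w + √15).
Restrict δ ≤ 15 so that |w − 15| < 15 forces w > 0, and then √w + √15 > √15.
Hence |√w − √15| < |w − 15|/√15, which is < ε once |w − 15| < √15·ε.
Take δ = min(15, √15·ε). If 0 < |w − 15| < δ then w > 0 and |√w − √15| < |w − 15|/√15 < ε.

δ = min(15, √15·ε)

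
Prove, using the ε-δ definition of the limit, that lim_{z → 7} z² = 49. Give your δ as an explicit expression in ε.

δ = min(1, ε/15)

Fix ε > 0. We seek δ > 0 with 0 < |z − 7| < δ ⇒ |z² − 49| < ε.
Factor: z² − 49 = (z − 7)(z + 7), so |z² − 49| = |z − 7|·|z + 7|.
Impose δ ≤ 1 so that |z| < 8; then |z + 7| ≤ 15.
Hence |z² − 49| ≤ 15|z − 7|, which is < ε once |z − 7| < ε/15.
Take δ = min(1, ε/15). If 0 < |z − 7| < δ then both bounds hold and |z² − 49| ≤ 15|z − 7| < 15·(ε/15) = ε.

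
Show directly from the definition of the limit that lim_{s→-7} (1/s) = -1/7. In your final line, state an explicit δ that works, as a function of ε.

Suppose ε > 0. We seek δ > 0 such that 0 < |s + 7| < δ implies |1/s + 1/7| < ε.
|1/s + 1/7| = |-7 − s|/(7·|s|) = |s + 7|/(7|s|).
Require δ ≤ 7/2 so that |s| > 7 − 7/2 = 7/2, hence 7|s| > 49/2.
Then |1/s + 1/7| < |s + 7|/(49/2), which is < ε when |s + 7| < (49/2)ε.
Take δ = min(7/2, (49/2)ε). Then 0 < |s + 7| < δ gives both |s + 7| < 7/2 and |s + 7| < (49/2)ε, so |1/s + 1/7| < ε.

δ = min(7/2, (49/2)ε)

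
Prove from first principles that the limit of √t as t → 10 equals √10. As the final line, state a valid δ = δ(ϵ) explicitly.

δ = min(10, √10·ϵ)

Suppose ϵ > 0. We want δ > 0 such that 0 < |t − 10| < δ implies |√t − √10| < ϵ.
Rationalise: √t − √10 = (t − 10)/(√t + √10), so |√t − √10| = |t − 10|/(√t + √10).
Restrict δ ≤ 10 so that |t − 10| < 10 forces t > 0, and then √t + √10 > √10.
Hence |√t − √10| < |t − 10|/√10, which is < ϵ once |t − 10| < √10·ϵ.
Take δ = min(10, √10·ϵ). If 0 < |t − 10| < δ then t > 0 and |√t − √10| < |t − 10|/√10 < ϵ.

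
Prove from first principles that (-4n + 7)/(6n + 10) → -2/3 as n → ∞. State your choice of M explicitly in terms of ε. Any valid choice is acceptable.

Suppose ε > 0. For n ≥ 1, |(-4n + 7)/(6n + 10) + 2/3| = |82|/(6(6n + 10)) = 82/(6(6n + 10)).
Since 6n + 10 ≥ 6n for n ≥ 1, this is ≤ 82/(6·6n) = (41/18)/n.
So |(-4n + 7)/(6n + 10) + 2/3| < ε whenever n > (41/18)/ε.
Take M = (41/18)/ε. If n > M then |(-4n + 7)/(6n + 10) + 2/3| ≤ (41/18)/n < ε.

M = (41/18)/ε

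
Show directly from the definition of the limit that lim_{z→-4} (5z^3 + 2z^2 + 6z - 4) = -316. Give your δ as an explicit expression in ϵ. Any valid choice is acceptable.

Suppose ϵ > 0. We want δ > 0 such that 0 < |z + 4| < δ implies |(5z^3 + 2z^2 + 6z - 4) + 316| < ϵ.
(5z^3 + 2z^2 + 6z - 4) + 316 = 5z^3 + 2z^2 + 6z + 312 = (z + 4)(5z^2 - 18z + 78).
So |(5z^3 + 2z^2 + 6z - 4) + 316| = |z + 4|·|5z^2 - 18z + 78|.
Require δ ≤ 2. Then |z + 4| < 2 gives |z| < 6, and by the triangle inequality |5z^2 - 18z + 78| ≤ 5·6^2 + 18·6 + 78 = 366.
Hence |(5z^3 + 2z^2 + 6z - 4) + 316| ≤ 366|z + 4| < ϵ provided |z + 4| < ϵ/366.
Choosing δ = min(2, ϵ/366) ensures both conditions, hence |(5z^3 + 2z^2 + 6z - 4) + 316| < ϵ.

δ = min(2, ϵ/366)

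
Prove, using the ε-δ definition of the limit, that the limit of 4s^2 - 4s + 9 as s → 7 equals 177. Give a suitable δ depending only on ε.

δ = min(2, ε/60)

Suppose ε > 0. We want δ > 0 such that 0 < |s − 7| < δ implies |(4s^2 - 4s + 9) − 177| < ε.
(4s^2 - 4s + 9) − 177 = 4s^2 - 4s - 168 = (s − 7)(4s + 24).
So |(4s^2 - 4s + 9) − 177| = |s − 7|·|4s + 24|.
Assume first that |s − 7| < 2, so |s| < 9. Then |4s + 24| ≤ 4·9 + 24 = 60.
Hence |(4s^2 - 4s + 9) − 177| ≤ 60|s − 7| < ε provided |s − 7| < ε/60.
Take δ = min(2, ε/60). Then 0 < |s − 7| < δ gives both |s − 7| < 2 and |s − 7| < ε/60, so |(4s^2 - 4s + 9) − 177| < ε.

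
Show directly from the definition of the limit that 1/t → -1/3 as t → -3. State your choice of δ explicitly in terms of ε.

δ = min(3/2, (9/2)ε)

Let ε > 0. We seek δ > 0 such that 0 < |t + 3| < δ implies |1/t + 1/3| < ε.
|1/t + 1/3| = |-3 − t|/(3·|t|) = |t + 3|/(3|t|).
Require δ ≤ 3/2 so that |t| > 3 − 3/2 = 3/2, hence 3|t| > 9/2.
Then |1/t + 1/3| < |t + 3|/(9/2), which is < ε when |t + 3| < (9/2)ε.
Take δ = min(3/2, (9/2)ε). Then 0 < |t + 3| < δ gives both |t + 3| < 3/2 and |t + 3| < (9/2)ε, so |1/t + 1/3| < ε.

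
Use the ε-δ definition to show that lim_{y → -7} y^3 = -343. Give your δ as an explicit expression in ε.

δ = min(2, ε/193)

Let ε > 0 be given. We seek δ > 0 with 0 < |y + 7| < δ ⇒ |y^3 + 343| < ε.
Factor: y^3 + 343 = (y + 7)(y^2 - 7y + 49), so |y^3 + 343| = |y + 7|·|y^2 - 7y + 49|.
Restrict δ ≤ 2. Then |y + 7| < 2 gives |y| < 9, so by the triangle inequality |y^2 - 7y + 49| ≤ 9^2 + 7·9 + 49 = 193.
Hence |y^3 + 343| ≤ 193|y + 7|, which is < ε once |y + 7| < ε/193.
Take δ = min(2, ε/193). If 0 < |y + 7| < δ then both bounds hold and |y^3 + 343| ≤ 193|y + 7| < 193·(ε/193) = ε.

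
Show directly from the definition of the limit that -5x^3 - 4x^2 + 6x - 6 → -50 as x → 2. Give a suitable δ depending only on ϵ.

δ = min(1, ϵ/109)

Fix ϵ > 0. We want δ > 0 such that 0 < |x − 2| < δ implies |(-5x^3 - 4x^2 + 6x - 6) + 50| < ϵ.
(-5x^3 - 4x^2 + 6x - 6) + 50 = -5x^3 - 4x^2 + 6x + 44 = (x − 2)(-5x^2 - 14x - 22).
So |(-5x^3 - 4x^2 + 6x - 6) + 50| = |x − 2|·|-5x^2 - 14x - 22|.
Assume first that |x − 2| < 1, so |x| < 3. Then |-5x^2 - 14x - 22| ≤ 5·3^2 + 14·3 + 22 = 109.
Hence |(-5x^3 - 4x^2 + 6x - 6) + 50| ≤ 109|x − 2| < ϵ provided |x − 2| < ϵ/109.
Take δ = min(1, ϵ/109). Then 0 < |x − 2| < δ gives both |x − 2| < 1 and |x − 2| < ϵ/109, so |(-5x^3 - 4x^2 + 6x - 6) + 50| < ϵ.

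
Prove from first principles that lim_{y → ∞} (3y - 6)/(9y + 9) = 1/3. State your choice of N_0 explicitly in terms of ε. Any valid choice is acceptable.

N_0 = 1/ε

Let ε > 0 be given. We seek N_0 > 0 such that y > N_0 implies |(3y - 6)/(9y + 9) − (1/3)| < ε.
(3y - 6)/(9y + 9) − (1/3) = (9(3y - 6) − 3(9y + 9)) / (9(9y + 9)) = -81/(9(9y + 9)).
For y > 0 we have 9y + 9 > 9y, so |(3y - 6)/(9y + 9) − (1/3)| = 81/(9(9y + 9)) < 81/(9·9y) = 1/y.
Thus |(3y - 6)/(9y + 9) − (1/3)| < ε whenever y > 1/ε.
Take N_0 = 1/ε. If y > N_0 then |(3y - 6)/(9y + 9) − (1/3)| < 1/y < ε.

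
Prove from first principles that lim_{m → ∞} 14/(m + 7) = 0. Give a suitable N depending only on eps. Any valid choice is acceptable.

Let eps > 0. For m ≥ 1, |14/(m + 7) − 0| = 14/(m + 7) ≤ 14/m.
We need 14/m < eps, i.e. m > 14/eps.
Take N = 14/eps. If m > N then |14/(m + 7)| ≤ 14/m < eps.

N = 14/eps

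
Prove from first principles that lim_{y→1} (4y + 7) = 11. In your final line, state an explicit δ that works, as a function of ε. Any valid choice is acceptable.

δ = ε/4

Let ε > 0 be given. We need δ > 0 so that 0 < |y − 1| < δ implies |(4y + 7) − 11| < ε.
Since (4y + 7) − 11 = 4(y − 1), we have |(4y + 7) − 11| = 4|y − 1|.
Thus it suffices that |y − 1| < ε/4.
Take δ = ε/4. If 0 < |y − 1| < δ then |(4y + 7) − 11| = 4|y − 1| < 4·(ε/4) = ε.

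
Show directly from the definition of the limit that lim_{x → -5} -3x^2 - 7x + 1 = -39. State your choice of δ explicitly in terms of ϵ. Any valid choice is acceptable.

Let ϵ > 0. We want δ > 0 such that 0 < |x + 5| < δ implies |(-3x^2 - 7x + 1) + 39| < ϵ.
(-3x^2 - 7x + 1) + 39 = -3x^2 - 7x + 40 = (x + 5)(-3x + 8).
So |(-3x^2 - 7x + 1) + 39| = |x + 5|·|-3x + 8|.
Require δ ≤ 1. Then |x + 5| < 1 gives |x| < 6, and by the triangle inequality |-3x + 8| ≤ 3·6 + 8 = 26.
Hence |(-3x^2 - 7x + 1) + 39| ≤ 26|x + 5| < ϵ provided |x + 5| < ϵ/26.
Choosing δ = min(1, ϵ/26) ensures both conditions, hence |(-3x^2 - 7x + 1) + 39| < ϵ.

δ = min(1, ϵ/26)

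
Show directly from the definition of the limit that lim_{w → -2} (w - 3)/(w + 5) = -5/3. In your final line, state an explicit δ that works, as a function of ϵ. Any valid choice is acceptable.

Let ϵ > 0 be given. We want δ > 0 with 0 < |w + 2| < δ ⇒ |(w - 3)/(w + 5) + 5/3| < ϵ.
Combining over a common denominator, (w - 3)/(w + 5) + 5/3 = [(w - 3)·3 − (-5)·(w + 5)] / [3·(w + 5)] = 8(w + 2) / (3(w + 5)).
So |(w - 3)/(w + 5) + 5/3| = 8|w + 2| / (3·|w + 5|).
Require δ ≤ 3/2, so |w + 5| ≥ |3| − |w + 2| > 3 − 3/2 = 3/2.
Hence |(w - 3)/(w + 5) + 5/3| < 8|w + 2|/(3·(3/2)) = (16/9)|w + 2|, which is < ϵ once |w + 2| < (9/16)ϵ.
Take δ = min(3/2, (9/16)ϵ). Then 0 < |w + 2| < δ forces both bounds, so |(w - 3)/(w + 5) + 5/3| < ϵ.

δ = min(3/2, (9/16)ϵ)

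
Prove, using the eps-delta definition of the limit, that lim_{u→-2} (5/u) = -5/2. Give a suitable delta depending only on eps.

delta = min(1, (2/5)eps)

Let eps > 0. We seek delta > 0 such that 0 < |u + 2| < delta implies |5/u + 5/2| < eps.
|5/u + 5/2| = 5·|-2 − u|/(2·|u|) = 5|u + 2|/(2|u|).
Require delta ≤ 1 so that |u| > 2 − 1 = 1, hence 2|u| > 2.
Then |5/u + 5/2| < 5|u + 2|/2, which is < eps when |u + 2| < (2/5)eps.
Take delta = min(1, (2/5)eps). Then 0 < |u + 2| < delta gives both |u + 2| < 1 and |u + 2| < (2/5)eps, so |5/u + 5/2| < eps.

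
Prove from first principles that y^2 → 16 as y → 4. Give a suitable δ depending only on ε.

δ = min(2, ε/10)

Let ε > 0 be given. We seek δ > 0 with 0 < |y − 4| < δ ⇒ |y^2 − 16| < ε.
Factor: y^2 − 16 = (y − 4)(y + 4), so |y^2 − 16| = |y − 4|·|y + 4|.
Restrict δ ≤ 2. Then |y − 4| < 2 gives |y| < 6, so by the triangle inequality |y + 4| ≤ 6 + 4 = 10.
Hence |y^2 − 16| ≤ 10|y − 4|, which is < ε once |y − 4| < ε/10.
Take δ = min(2, ε/10). If 0 < |y − 4| < δ then both bounds hold and |y^2 − 16| ≤ 10|y − 4| < 10·(ε/10) = ε.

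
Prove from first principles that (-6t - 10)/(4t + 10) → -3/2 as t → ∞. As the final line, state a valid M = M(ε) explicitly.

Fix ε > 0. We seek M > 0 such that t > M implies |(-6t - 10)/(4t + 10) + 3/2| < ε.
(-6t - 10)/(4t + 10) + 3/2 = (4(-6t - 10) − (-6)(4t + 10)) / (4(4t + 10)) = 20/(4(4t + 10)).
For t > 0 we have 4t + 10 > 4t, so |(-6t - 10)/(4t + 10) + 3/2| = 20/(4(4t + 10)) < 20/(4·4t) = (5/4)/t.
Thus |(-6t - 10)/(4t + 10) + 3/2| < ε whenever t > (5/4)/ε.
Take M = (5/4)/ε. If t > M then |(-6t - 10)/(4t + 10) + 3/2| < (5/4)/t < ε.

M = (5/4)/ε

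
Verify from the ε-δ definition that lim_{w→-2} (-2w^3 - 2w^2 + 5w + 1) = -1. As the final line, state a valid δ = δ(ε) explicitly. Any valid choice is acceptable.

δ = min(1, ε/25)

Let ε > 0 be given. We want δ > 0 such that 0 < |w + 2| < δ implies |(-2w^3 - 2w^2 + 5w + 1) + 1| < ε.
(-2w^3 - 2w^2 + 5w + 1) + 1 = -2w^3 - 2w^2 + 5w + 2 = (w + 2)(-2w^2 + 2w + 1).
So |(-2w^3 - 2w^2 + 5w + 1) + 1| = |w + 2|·|-2w^2 + 2w + 1|.
Assume first that |w + 2| < 1, so |w| < 3. Then |-2w^2 + 2w + 1| ≤ 2·3^2 + 2·3 + 1 = 25.
Hence |(-2w^3 - 2w^2 + 5w + 1) + 1| ≤ 25|w + 2| < ε provided |w + 2| < ε/25.
Take δ = min(1, ε/25). Then 0 < |w + 2| < δ gives both |w + 2| < 1 and |w + 2| < ε/25, so |(-2w^3 - 2w^2 + 5w + 1) + 1| < ε.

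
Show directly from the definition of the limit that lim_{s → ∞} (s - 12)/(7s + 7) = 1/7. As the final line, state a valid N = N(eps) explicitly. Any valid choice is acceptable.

N = (13/7)/eps

Fix eps > 0. We seek N > 0 such that s > N implies |(s - 12)/(7s + 7) − (1/7)| < eps.
(s - 12)/(7s + 7) − (1/7) = (7(s - 12) − (7s + 7)) / (7(7s + 7)) = -91/(7(7s + 7)).
For s > 0 we have 7s + 7 > 7s, so |(s - 12)/(7s + 7) − (1/7)| = 91/(7(7s + 7)) < 91/(7·7s) = (13/7)/s.
Thus |(s - 12)/(7s + 7) − (1/7)| < eps whenever s > (13/7)/eps.
Take N = (13/7)/eps. If s > N then |(s - 12)/(7s + 7) − (1/7)| < (13/7)/s < eps.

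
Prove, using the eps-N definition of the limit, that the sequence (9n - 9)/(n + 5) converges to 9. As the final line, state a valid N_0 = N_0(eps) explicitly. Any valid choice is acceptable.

N_0 = 54/eps

Suppose eps > 0. For n ≥ 1, |(9n - 9)/(n + 5) − 9| = |-54|/((n + 5)) = 54/((n + 5)).
Since n + 5 ≥ n for n ≥ 1, this is ≤ 54/(n) = 54/n.
So |(9n - 9)/(n + 5) − 9| < eps whenever n > 54/eps.
Take N_0 = 54/eps. If n > N_0 then |(9n - 9)/(n + 5) − 9| ≤ 54/n < eps.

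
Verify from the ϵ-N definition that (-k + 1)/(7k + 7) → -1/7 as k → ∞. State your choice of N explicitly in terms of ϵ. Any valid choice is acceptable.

N = (2/7)/ϵ

Suppose ϵ > 0. For k ≥ 1, |(-k + 1)/(7k + 7) + 1/7| = |14|/(7(7k + 7)) = 14/(7(7k + 7)).
Since 7k + 7 ≥ 7k for k ≥ 1, this is ≤ 14/(7·7k) = (2/7)/k.
So |(-k + 1)/(7k + 7) + 1/7| < ϵ whenever k > (2/7)/ϵ.
Take N = (2/7)/ϵ. If k > N then |(-k + 1)/(7k + 7) + 1/7| ≤ (2/7)/k < ϵ.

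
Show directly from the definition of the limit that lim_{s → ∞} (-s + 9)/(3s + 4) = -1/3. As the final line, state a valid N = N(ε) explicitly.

Fix ε > 0. We seek N > 0 such that s > N implies |(-s + 9)/(3s + 4) + 1/3| < ε.
(-s + 9)/(3s + 4) + 1/3 = (3(-s + 9) − (-1)(3s + 4)) / (3(3s + 4)) = 31/(3(3s + 4)).
For s > 0 we have 3s + 4 > 3s, so |(-s + 9)/(3s + 4) + 1/3| = 31/(3(3s + 4)) < 31/(3·3s) = (31/9)/s.
Thus |(-s + 9)/(3s + 4) + 1/3| < ε whenever s > (31/9)/ε.
Take N = (31/9)/ε. If s > N then |(-s + 9)/(3s + 4) + 1/3| < (31/9)/s < ε.

N = (31/9)/ε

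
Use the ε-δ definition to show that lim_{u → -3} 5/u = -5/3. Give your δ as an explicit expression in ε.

Let ε > 0. We seek δ > 0 such that 0 < |u + 3| < δ implies |5/u + 5/3| < ε.
|5/u + 5/3| = 5·|-3 − u|/(3·|u|) = 5|u + 3|/(3|u|).
Require δ ≤ 3/2 so that |u| > 3 − 3/2 = 3/2, hence 3|u| > 9/2.
Then |5/u + 5/3| < 5|u + 3|/(9/2), which is < ε when |u + 3| < (9/10)ε.
Take δ = min(3/2, (9/10)ε). Then 0 < |u + 3| < δ gives both |u + 3| < 3/2 and |u + 3| < (9/10)ε, so |5/u + 5/3| < ε.

δ = min(3/2, (9/10)ε)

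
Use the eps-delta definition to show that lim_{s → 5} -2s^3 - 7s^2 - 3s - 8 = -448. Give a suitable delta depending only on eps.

delta = min(1, eps/262)

Let eps > 0 be given. We want delta > 0 such that 0 < |s − 5| < delta implies |(-2s^3 - 7s^2 - 3s - 8) + 448| < eps.
(-2s^3 - 7s^2 - 3s - 8) + 448 = -2s^3 - 7s^2 - 3s + 440 = (s − 5)(-2s^2 - 17s - 88).
So |(-2s^3 - 7s^2 - 3s - 8) + 448| = |s − 5|·|-2s^2 - 17s - 88|.
Require delta ≤ 1. Then |s − 5| < 1 gives |s| < 6, and by the triangle inequality |-2s^2 - 17s - 88| ≤ 2·6^2 + 17·6 + 88 = 262.
Hence |(-2s^3 - 7s^2 - 3s - 8) + 448| ≤ 262|s − 5| < eps provided |s − 5| < eps/262.
Take delta = min(1, eps/262). Then 0 < |s − 5| < delta gives both |s − 5| < 1 and |s − 5| < eps/262, so |(-2s^3 - 7s^2 - 3s - 8) + 448| < eps.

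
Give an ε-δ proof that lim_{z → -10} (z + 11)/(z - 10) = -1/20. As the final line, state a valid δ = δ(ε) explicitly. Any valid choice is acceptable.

δ = min(10, (200/21)ε)

Let ε > 0. We want δ > 0 with 0 < |z + 10| < δ ⇒ |(z + 11)/(z - 10) + 1/20| < ε.
Combining over a common denominator, (z + 11)/(z - 10) + 1/20 = [(z + 11)·(-20) − 1·(z - 10)] / [(-20)·(z - 10)] = -21(z + 10) / ((-20)(z - 10)).
So |(z + 11)/(z - 10) + 1/20| = 21|z + 10| / (20·|z − 10|).
Restrict δ ≤ 10. Then |z + 10| < 10 gives |z − 10| = |(z + 10) + (-20)| ≥ 20 − 10 = 10.
Hence |(z + 11)/(z - 10) + 1/20| < 21|z + 10|/(20·10) = (21/200)|z + 10|, which is < ε once |z + 10| < (200/21)ε.
Take δ = min(10, (200/21)ε). Then 0 < |z + 10| < δ forces both bounds, so |(z + 11)/(z - 10) + 1/20| < ε.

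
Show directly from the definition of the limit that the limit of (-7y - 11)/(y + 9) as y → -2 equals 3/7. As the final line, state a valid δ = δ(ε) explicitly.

Fix ε > 0. We want δ > 0 with 0 < |y + 2| < δ ⇒ |(-7y - 11)/(y + 9) − (3/7)| < ε.
Combining over a common denominator, (-7y - 11)/(y + 9) − (3/7) = [(-7y - 11)·7 − 3·(y + 9)] / [7·(y + 9)] = -52(y + 2) / (7(y + 9)).
So |(-7y - 11)/(y + 9) − (3/7)| = 52|y + 2| / (7·|y + 9|).
Restrict δ ≤ 7/2. Then |y + 2| < 7/2 gives |y + 9| = |(y + 2) + 7| ≥ 7 − 7/2 = 7/2.
Hence |(-7y - 11)/(y + 9) − (3/7)| < 52|y + 2|/(7·(7/2)) = (104/49)|y + 2|, which is < ε once |y + 2| < (49/104)ε.
Take δ = min(7/2, (49/104)ε). Then 0 < |y + 2| < δ forces both bounds, so |(-7y - 11)/(y + 9) − (3/7)| < ε.

δ = min(7/2, (49/104)ε)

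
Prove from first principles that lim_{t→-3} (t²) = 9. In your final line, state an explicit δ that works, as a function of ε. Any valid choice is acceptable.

Let ε > 0. We seek δ > 0 with 0 < |t + 3| < δ ⇒ |t² − 9| < ε.
Factor: t² − 9 = (t + 3)(t - 3), so |t² − 9| = |t + 3|·|t - 3|.
Restrict δ ≤ 2. Then |t + 3| < 2 gives |t| < 5, so by the triangle inequality |t - 3| ≤ 5 + 3 = 8.
Hence |t² − 9| ≤ 8|t + 3|, which is < ε once |t + 3| < ε/8.
Take δ = min(2, ε/8). If 0 < |t + 3| < δ then both bounds hold and |t² − 9| ≤ 8|t + 3| < 8·(ε/8) = ε.

δ = min(2, ε/8)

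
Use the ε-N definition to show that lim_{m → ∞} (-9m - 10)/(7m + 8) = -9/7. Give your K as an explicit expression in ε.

K = (2/49)/ε

Let ε > 0. For m ≥ 1, |(-9m - 10)/(7m + 8) + 9/7| = |2|/(7(7m + 8)) = 2/(7(7m + 8)).
Since 7m + 8 ≥ 7m for m ≥ 1, this is ≤ 2/(7·7m) = (2/49)/m.
So |(-9m - 10)/(7m + 8) + 9/7| < ε whenever m > (2/49)/ε.
Take K = (2/49)/ε. If m > K then |(-9m - 10)/(7m + 8) + 9/7| ≤ (2/49)/m < ε.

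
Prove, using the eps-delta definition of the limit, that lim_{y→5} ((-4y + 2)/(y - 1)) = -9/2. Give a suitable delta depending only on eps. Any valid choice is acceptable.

delta = min(2, 4eps)

Let eps > 0. We want delta > 0 with 0 < |y − 5| < delta ⇒ |(-4y + 2)/(y - 1) + 9/2| < eps.
Combining over a common denominator, (-4y + 2)/(y - 1) + 9/2 = [(-4y + 2)·4 − (-18)·(y - 1)] / [4·(y - 1)] = 2(y − 5) / (4(y - 1)).
So |(-4y + 2)/(y - 1) + 9/2| = 2|y − 5| / (4·|y − 1|).
Restrict delta ≤ 2. Then |y − 5| < 2 gives |y − 1| = |(y − 5) + 4| ≥ 4 − 2 = 2.
Hence |(-4y + 2)/(y - 1) + 9/2| < 2|y − 5|/(4·2) = (1/4)|y − 5|, which is < eps once |y − 5| < 4eps.
Take delta = min(2, 4eps). Then 0 < |y − 5| < delta forces both bounds, so |(-4y + 2)/(y - 1) + 9/2| < eps.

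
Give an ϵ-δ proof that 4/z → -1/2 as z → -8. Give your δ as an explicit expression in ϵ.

Fix ϵ > 0. We seek δ > 0 such that 0 < |z + 8| < δ implies |4/z + 1/2| < ϵ.
|4/z + 1/2| = 4·|-8 − z|/(8·|z|) = 4|z + 8|/(8|z|).
Require δ ≤ 4 so that |z| > 8 − 4 = 4, hence 8|z| > 32.
Then |4/z + 1/2| < 4|z + 8|/32, which is < ϵ when |z + 8| < 8ϵ.
Take δ = min(4, 8ϵ). Then 0 < |z + 8| < δ gives both |z + 8| < 4 and |z + 8| < 8ϵ, so |4/z + 1/2| < ϵ.

δ = min(4, 8ϵ)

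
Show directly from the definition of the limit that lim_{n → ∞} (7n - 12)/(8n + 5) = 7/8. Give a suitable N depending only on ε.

Let ε > 0. For n ≥ 1, |(7n - 12)/(8n + 5) − (7/8)| = |-131|/(8(8n + 5)) = 131/(8(8n + 5)).
Since 8n + 5 ≥ 8n for n ≥ 1, this is ≤ 131/(8·8n) = (131/64)/n.
So |(7n - 12)/(8n + 5) − (7/8)| < ε whenever n > (131/64)/ε.
Take N = (131/64)/ε. If n > N then |(7n - 12)/(8n + 5) − (7/8)| ≤ (131/64)/n < ε.

N = (131/64)/ε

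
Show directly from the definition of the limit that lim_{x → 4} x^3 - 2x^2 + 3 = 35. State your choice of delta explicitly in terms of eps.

delta = min(2, eps/56)

Fix eps > 0. We want delta > 0 such that 0 < |x − 4| < delta implies |(x^3 - 2x^2 + 3) − 35| < eps.
(x^3 - 2x^2 + 3) − 35 = x^3 - 2x^2 - 32 = (x − 4)(x^2 + 2x + 8).
So |(x^3 - 2x^2 + 3) − 35| = |x − 4|·|x^2 + 2x + 8|.
Assume first that |x − 4| < 2, so |x| < 6. Then |x^2 + 2x + 8| ≤ 6^2 + 2·6 + 8 = 56.
Hence |(x^3 - 2x^2 + 3) − 35| ≤ 56|x − 4| < eps provided |x − 4| < eps/56.
Take delta = min(2, eps/56). Then 0 < |x − 4| < delta gives both |x − 4| < 2 and |x − 4| < eps/56, so |(x^3 - 2x^2 + 3) − 35| < eps.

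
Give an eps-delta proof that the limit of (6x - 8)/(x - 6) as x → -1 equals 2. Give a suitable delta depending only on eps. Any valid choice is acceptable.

delta = min(7/2, (7/8)eps)

Fix eps > 0. We want delta > 0 with 0 < |x + 1| < delta ⇒ |(6x - 8)/(x - 6) − 2| < eps.
Combining over a common denominator, (6x - 8)/(x - 6) − 2 = [(6x - 8)·(-7) − (-14)·(x - 6)] / [(-7)·(x - 6)] = -28(x + 1) / ((-7)(x - 6)).
So |(6x - 8)/(x - 6) − 2| = 28|x + 1| / (7·|x − 6|).
Restrict delta ≤ 7/2. Then |x + 1| < 7/2 gives |x − 6| = |(x + 1) + (-7)| ≥ 7 − 7/2 = 7/2.
Hence |(6x - 8)/(x - 6) − 2| < 28|x + 1|/(7·(7/2)) = (8/7)|x + 1|, which is < eps once |x + 1| < (7/8)eps.
Take delta = min(7/2, (7/8)eps). Then 0 < |x + 1| < delta forces both bounds, so |(6x - 8)/(x - 6) − 2| < eps.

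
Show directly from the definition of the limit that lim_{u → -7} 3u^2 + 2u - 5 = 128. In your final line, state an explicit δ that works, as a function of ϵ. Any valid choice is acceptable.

Fix ϵ > 0. We want δ > 0 such that 0 < |u + 7| < δ implies |(3u^2 + 2u - 5) − 128| < ϵ.
(3u^2 + 2u - 5) − 128 = 3u^2 + 2u - 133 = (u + 7)(3u - 19).
So |(3u^2 + 2u - 5) − 128| = |u + 7|·|3u - 19|.
Assume first that |u + 7| < 1, so |u| < 8. Then |3u - 19| ≤ 3·8 + 19 = 43.
Hence |(3u^2 + 2u - 5) − 128| ≤ 43|u + 7| < ϵ provided |u + 7| < ϵ/43.
Choosing δ = min(1, ϵ/43) ensures both conditions, hence |(3u^2 + 2u - 5) − 128| < ϵ.

δ = min(1, ϵ/43)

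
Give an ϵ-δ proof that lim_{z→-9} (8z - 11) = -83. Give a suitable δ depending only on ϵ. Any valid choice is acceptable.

Let ϵ > 0. We need δ > 0 so that 0 < |z + 9| < δ implies |(8z - 11) + 83| < ϵ.
|(8z - 11) + 83| = |8z + 72| = 8|z + 9|.
Thus it suffices that |z + 9| < ϵ/8.
Choosing δ = ϵ/8 gives |(8z - 11) + 83| = 8|z + 9| < ϵ whenever |z + 9| < δ.

δ = ϵ/8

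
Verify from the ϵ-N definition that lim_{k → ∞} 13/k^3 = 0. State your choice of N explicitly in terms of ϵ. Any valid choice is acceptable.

Suppose ϵ > 0. For k ≥ 1, |13/k^3 − 0| = 13/k^3.
13/k^3 < ϵ ⇔ k^3 > 13/ϵ ⇔ k > (13/ϵ)^{1/3}.
Take N = (13/ϵ)^{1/3}. Then k > N implies 13/k^3 < ϵ.

N = (13/ϵ)^{1/3}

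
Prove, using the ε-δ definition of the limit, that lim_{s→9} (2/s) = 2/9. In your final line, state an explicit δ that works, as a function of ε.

Fix ε > 0. We seek δ > 0 such that 0 < |s − 9| < δ implies |2/s − (2/9)| < ε.
|2/s − (2/9)| = 2·|9 − s|/(9·|s|) = 2|s − 9|/(9|s|).
Require δ ≤ 9/2 so that |s| > 9 − 9/2 = 9/2, hence 9|s| > 81/2.
Then |2/s − (2/9)| < 2|s − 9|/(81/2), which is < ε when |s − 9| < (81/4)ε.
Take δ = min(9/2, (81/4)ε). Then 0 < |s − 9| < δ gives both |s − 9| < 9/2 and |s − 9| < (81/4)ε, so |2/s − (2/9)| < ε.

δ = min(9/2, (81/4)ε)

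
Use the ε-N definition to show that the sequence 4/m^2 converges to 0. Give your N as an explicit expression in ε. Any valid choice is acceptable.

N = (4/ε)^{1/2}

Let ε > 0 be given. For m ≥ 1, |4/m^2 − 0| = 4/m^2.
4/m^2 < ε ⇔ m^2 > 4/ε ⇔ m > (4/ε)^{1/2}.
Take N = (4/ε)^{1/2}. Then m > N implies 4/m^2 < ε.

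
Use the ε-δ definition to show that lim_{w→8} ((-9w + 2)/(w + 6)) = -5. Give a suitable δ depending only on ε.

Suppose ε > 0. We want δ > 0 with 0 < |w − 8| < δ ⇒ |(-9w + 2)/(w + 6) + 5| < ε.
Combining over a common denominator, (-9w + 2)/(w + 6) + 5 = [(-9w + 2)·14 − (-70)·(w + 6)] / [14·(w + 6)] = -56(w − 8) / (14(w + 6)).
So |(-9w + 2)/(w + 6) + 5| = 56|w − 8| / (14·|w + 6|).
Restrict δ ≤ 7. Then |w − 8| < 7 gives |w + 6| = |(w − 8) + 14| ≥ 14 − 7 = 7.
Hence |(-9w + 2)/(w + 6) + 5| < 56|w − 8|/(14·7) = (4/7)|w − 8|, which is < ε once |w − 8| < (7/4)ε.
Take δ = min(7, (7/4)ε). Then 0 < |w − 8| < δ forces both bounds, so |(-9w + 2)/(w + 6) + 5| < ε.

δ = min(7, (7/4)ε)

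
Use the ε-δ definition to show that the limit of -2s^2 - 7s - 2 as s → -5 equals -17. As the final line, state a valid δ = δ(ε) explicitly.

Let ε > 0. We want δ > 0 such that 0 < |s + 5| < δ implies |(-2s^2 - 7s - 2) + 17| < ε.
(-2s^2 - 7s - 2) + 17 = -2s^2 - 7s + 15 = (s + 5)(-2s + 3).
So |(-2s^2 - 7s - 2) + 17| = |s + 5|·|-2s + 3|.
Require δ ≤ 2. Then |s + 5| < 2 gives |s| < 7, and by the triangle inequality |-2s + 3| ≤ 2·7 + 3 = 17.
Hence |(-2s^2 - 7s - 2) + 17| ≤ 17|s + 5| < ε provided |s + 5| < ε/17.
Choosing δ = min(2, ε/17) ensures both conditions, hence |(-2s^2 - 7s - 2) + 17| < ε.

δ = min(2, ε/17)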